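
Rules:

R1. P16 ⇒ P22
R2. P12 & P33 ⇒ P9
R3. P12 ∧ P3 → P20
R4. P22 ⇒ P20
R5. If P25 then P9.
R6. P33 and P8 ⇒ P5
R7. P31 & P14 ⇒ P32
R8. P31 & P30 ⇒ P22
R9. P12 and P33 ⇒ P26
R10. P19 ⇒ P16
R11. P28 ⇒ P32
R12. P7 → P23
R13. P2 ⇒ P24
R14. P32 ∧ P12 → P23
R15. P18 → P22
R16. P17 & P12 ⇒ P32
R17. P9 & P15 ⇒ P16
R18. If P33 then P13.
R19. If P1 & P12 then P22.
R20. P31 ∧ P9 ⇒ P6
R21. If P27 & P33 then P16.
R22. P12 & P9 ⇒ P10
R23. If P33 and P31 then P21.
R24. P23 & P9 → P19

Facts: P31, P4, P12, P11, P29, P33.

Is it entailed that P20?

No

Forward chaining from the given facts derives: P9, P26, P13, P6, P10, P21.
Rules concluding P20: R3 needs P3; R4 needs P22 — none of these are established.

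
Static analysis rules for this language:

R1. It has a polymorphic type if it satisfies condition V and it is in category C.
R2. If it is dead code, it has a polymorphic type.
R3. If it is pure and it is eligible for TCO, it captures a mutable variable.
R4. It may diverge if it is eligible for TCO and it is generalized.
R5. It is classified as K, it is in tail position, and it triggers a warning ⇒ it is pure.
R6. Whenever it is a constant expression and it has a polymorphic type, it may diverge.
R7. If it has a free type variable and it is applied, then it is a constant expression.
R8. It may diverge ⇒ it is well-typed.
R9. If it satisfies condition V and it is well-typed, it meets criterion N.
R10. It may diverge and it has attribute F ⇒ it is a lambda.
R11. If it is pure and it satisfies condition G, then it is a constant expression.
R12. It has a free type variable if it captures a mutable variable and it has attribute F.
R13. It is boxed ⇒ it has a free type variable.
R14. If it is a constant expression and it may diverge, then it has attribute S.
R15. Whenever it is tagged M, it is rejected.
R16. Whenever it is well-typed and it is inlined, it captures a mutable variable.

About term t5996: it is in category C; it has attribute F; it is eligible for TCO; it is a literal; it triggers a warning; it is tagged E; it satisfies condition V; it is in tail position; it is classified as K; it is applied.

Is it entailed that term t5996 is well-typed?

By R1 (it satisfies condition V, it is in category C): it has a polymorphic type.
By R5 (it is classified as K, it is in tail position, it triggers a warning): it is pure.
By R3 (it is pure, it is eligible for TCO): it captures a mutable variable.
By R12 (it captures a mutable variable, it has attribute F): it has a free type variable.
By R7 (it has a free type variable, it is applied): it is a constant expression.
By R6 (it is a constant expression, it has a polymorphic type): it may diverge.
By R8 (it may diverge): it is well-typed.

Yes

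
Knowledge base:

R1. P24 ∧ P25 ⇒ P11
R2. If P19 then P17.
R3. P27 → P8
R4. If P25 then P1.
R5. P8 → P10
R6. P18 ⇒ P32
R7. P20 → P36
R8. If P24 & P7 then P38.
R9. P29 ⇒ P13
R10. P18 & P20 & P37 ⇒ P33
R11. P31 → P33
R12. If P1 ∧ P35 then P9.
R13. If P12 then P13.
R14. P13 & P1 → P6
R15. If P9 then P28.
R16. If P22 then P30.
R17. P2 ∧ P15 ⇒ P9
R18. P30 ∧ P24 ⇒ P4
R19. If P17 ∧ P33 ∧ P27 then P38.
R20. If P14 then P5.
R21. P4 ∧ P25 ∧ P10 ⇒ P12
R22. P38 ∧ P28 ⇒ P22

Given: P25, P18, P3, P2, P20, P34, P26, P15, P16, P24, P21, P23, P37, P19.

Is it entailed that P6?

No

Forward chaining from the given facts derives: P11, P17, P1, P32, P36, P33, P9, P28.
The only rule concluding P6 is R14, which needs P13; that is never established.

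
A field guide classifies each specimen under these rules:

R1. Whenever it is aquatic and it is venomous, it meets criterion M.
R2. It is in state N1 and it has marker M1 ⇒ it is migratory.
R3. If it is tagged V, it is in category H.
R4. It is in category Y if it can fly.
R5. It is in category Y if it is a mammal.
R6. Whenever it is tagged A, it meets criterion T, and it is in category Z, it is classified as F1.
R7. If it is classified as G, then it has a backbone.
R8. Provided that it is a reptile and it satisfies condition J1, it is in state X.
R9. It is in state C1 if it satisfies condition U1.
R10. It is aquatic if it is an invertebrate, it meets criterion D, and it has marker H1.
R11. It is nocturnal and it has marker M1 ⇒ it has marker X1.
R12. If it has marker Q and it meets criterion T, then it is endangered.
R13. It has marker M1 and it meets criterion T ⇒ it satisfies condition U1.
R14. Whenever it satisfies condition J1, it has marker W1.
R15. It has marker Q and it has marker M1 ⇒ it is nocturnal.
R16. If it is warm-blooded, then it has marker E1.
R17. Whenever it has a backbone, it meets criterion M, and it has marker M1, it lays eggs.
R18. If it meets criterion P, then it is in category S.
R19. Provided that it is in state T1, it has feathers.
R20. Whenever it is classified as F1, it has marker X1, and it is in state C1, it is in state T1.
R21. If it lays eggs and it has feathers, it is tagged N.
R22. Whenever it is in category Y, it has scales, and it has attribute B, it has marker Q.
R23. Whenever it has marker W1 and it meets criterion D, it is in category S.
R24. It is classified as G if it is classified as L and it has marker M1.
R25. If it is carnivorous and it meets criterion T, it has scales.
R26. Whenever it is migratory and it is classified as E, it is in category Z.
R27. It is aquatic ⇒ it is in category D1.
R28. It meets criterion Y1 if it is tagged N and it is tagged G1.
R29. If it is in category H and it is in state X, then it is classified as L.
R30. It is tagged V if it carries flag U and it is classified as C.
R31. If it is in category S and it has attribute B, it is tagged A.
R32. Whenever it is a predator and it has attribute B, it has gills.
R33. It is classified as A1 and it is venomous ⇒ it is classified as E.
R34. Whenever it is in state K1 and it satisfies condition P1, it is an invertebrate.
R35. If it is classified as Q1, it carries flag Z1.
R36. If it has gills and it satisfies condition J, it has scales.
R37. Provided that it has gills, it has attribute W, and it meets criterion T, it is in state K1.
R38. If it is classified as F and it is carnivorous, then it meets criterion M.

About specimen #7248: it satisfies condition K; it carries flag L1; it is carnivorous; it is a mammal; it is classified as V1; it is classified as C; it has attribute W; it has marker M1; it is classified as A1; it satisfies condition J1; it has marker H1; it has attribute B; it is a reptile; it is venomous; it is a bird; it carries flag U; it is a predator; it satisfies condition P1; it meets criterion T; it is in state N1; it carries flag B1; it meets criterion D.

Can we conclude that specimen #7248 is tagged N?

Yes

By R2 (it is in state N1, it has marker M1): it is migratory.
By R5 (it is a mammal): it is in category Y.
By R8 (it is a reptile, it satisfies condition J1): it is in state X.
By R13 (it has marker M1, it meets criterion T): it satisfies condition U1.
By R14 (it satisfies condition J1): it has marker W1.
By R23 (it has marker W1, it meets criterion D): it is in category S.
By R25 (it is carnivorous, it meets criterion T): it has scales.
By R30 (it carries flag U, it is classified as C): it is tagged V.
By R31 (it is in category S, it has attribute B): it is tagged A.
By R32 (it is a predator, it has attribute B): it has gills.
By R33 (it is classified as A1, it is venomous): it is classified as E.
By R37 (it has gills, it has attribute W, it meets criterion T): it is in state K1.
By R3 (it is tagged V): it is in category H.
By R9 (it satisfies condition U1): it is in state C1.
By R22 (it is in category Y, it has scales, it has attribute B): it has marker Q.
By R26 (it is migratory, it is classified as E): it is in category Z.
By R29 (it is in category H, it is in state X): it is classified as L.
By R34 (it is in state K1, it satisfies condition P1): it is an invertebrate.
By R6 (it is tagged A, it meets criterion T, it is in category Z): it is classified as F1.
By R10 (it is an invertebrate, it meets criterion D, it has marker H1): it is aquatic.
By R15 (it has marker Q, it has marker M1): it is nocturnal.
By R24 (it is classified as L, it has marker M1): it is classified as G.
By R1 (it is aquatic, it is venomous): it meets criterion M.
By R7 (it is classified as G): it has a backbone.
By R11 (it is nocturnal, it has marker M1): it has marker X1.
By R17 (it has a backbone, it meets criterion M, it has marker M1): it lays eggs.
By R20 (it is classified as F1, it has marker X1, it is in state C1): it is in state T1.
By R19 (it is in state T1): it has feathers.
By R21 (it lays eggs, it has feathers): it is tagged N.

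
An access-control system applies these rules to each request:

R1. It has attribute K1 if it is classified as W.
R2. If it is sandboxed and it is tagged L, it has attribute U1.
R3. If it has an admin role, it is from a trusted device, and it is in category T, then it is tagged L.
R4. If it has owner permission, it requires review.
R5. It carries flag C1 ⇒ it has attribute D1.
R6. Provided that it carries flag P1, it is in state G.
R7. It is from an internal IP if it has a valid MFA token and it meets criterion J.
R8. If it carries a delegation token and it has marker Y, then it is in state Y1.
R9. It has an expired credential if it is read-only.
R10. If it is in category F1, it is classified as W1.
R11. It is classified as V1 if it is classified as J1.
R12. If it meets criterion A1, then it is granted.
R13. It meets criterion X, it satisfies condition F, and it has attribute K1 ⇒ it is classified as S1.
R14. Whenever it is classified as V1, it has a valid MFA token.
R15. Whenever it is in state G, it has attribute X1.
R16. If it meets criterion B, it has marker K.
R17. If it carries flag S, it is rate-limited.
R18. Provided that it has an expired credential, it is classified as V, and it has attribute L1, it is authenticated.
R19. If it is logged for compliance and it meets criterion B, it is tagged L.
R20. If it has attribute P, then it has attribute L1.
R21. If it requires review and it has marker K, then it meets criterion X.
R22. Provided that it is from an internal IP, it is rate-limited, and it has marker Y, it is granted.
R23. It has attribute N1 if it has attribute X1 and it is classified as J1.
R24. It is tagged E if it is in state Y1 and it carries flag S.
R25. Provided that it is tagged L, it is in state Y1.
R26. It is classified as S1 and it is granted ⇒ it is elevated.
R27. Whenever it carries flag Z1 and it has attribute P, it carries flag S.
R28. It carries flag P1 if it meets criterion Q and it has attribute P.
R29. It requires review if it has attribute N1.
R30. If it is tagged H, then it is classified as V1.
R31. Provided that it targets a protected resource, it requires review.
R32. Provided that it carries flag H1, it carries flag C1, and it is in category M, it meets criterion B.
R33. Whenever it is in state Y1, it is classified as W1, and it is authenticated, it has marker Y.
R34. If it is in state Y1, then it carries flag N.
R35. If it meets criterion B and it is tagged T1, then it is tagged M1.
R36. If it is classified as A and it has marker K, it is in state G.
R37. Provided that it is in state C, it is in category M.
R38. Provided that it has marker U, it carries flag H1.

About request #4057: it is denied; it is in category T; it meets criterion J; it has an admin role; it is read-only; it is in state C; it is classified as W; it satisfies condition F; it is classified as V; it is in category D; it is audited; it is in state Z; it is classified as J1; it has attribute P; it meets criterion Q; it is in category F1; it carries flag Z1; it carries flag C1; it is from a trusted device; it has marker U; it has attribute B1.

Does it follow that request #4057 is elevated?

Yes

By R1 (it is classified as W): it has attribute K1.
By R3 (it has an admin role, it is from a trusted device, it is in category T): it is tagged L.
By R9 (it is read-only): it has an expired credential.
By R10 (it is in category F1): it is classified as W1.
By R11 (it is classified as J1): it is classified as V1.
By R14 (it is classified as V1): it has a valid MFA token.
By R20 (it has attribute P): it has attribute L1.
By R25 (it is tagged L): it is in state Y1.
By R27 (it carries flag Z1, it has attribute P): it carries flag S.
By R28 (it meets criterion Q, it has attribute P): it carries flag P1.
By R37 (it is in state C): it is in category M.
By R38 (it has marker U): it carries flag H1.
By R6 (it carries flag P1): it is in state G.
By R7 (it has a valid MFA token, it meets criterion J): it is from an internal IP.
By R15 (it is in state G): it has attribute X1.
By R17 (it carries flag S): it is rate-limited.
By R18 (it has an expired credential, it is classified as V, it has attribute L1): it is authenticated.
By R23 (it has attribute X1, it is classified as J1): it has attribute N1.
By R29 (it has attribute N1): it requires review.
By R32 (it carries flag H1, it carries flag C1, it is in category M): it meets criterion B.
By R33 (it is in state Y1, it is classified as W1, it is authenticated): it has marker Y.
By R16 (it meets criterion B): it has marker K.
By R21 (it requires review, it has marker K): it meets criterion X.
By R22 (it is from an internal IP, it is rate-limited, it has marker Y): it is granted.
By R13 (it meets criterion X, it satisfies condition F, it has attribute K1): it is classified as S1.
By R26 (it is classified as S1, it is granted): it is elevated.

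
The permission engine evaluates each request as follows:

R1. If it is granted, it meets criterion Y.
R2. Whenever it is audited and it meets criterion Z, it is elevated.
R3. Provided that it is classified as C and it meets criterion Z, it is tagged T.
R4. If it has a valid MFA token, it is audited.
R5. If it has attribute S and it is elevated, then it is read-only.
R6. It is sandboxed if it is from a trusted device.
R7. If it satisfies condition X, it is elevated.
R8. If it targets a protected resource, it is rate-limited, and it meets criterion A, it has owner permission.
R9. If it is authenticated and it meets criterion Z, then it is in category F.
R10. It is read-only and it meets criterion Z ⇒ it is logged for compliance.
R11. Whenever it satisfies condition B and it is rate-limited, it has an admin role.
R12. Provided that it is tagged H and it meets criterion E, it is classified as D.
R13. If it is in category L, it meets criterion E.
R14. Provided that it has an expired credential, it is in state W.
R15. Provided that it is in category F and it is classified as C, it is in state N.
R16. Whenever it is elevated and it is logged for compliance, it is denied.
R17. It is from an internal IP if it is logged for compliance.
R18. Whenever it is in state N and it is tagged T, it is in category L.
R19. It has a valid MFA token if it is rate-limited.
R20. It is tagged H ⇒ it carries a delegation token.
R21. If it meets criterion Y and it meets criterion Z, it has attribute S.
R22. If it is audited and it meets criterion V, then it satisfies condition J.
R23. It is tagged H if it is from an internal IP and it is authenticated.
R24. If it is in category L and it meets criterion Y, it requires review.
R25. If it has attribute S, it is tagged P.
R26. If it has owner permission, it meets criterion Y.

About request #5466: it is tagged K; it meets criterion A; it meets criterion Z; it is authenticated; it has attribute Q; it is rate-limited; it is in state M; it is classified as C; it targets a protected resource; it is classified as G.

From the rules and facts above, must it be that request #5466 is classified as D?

Yes

By R3 (it is classified as C, it meets criterion Z): it is tagged T.
By R8 (it targets a protected resource, it is rate-limited, it meets criterion A): it has owner permission.
By R9 (it is authenticated, it meets criterion Z): it is in category F.
By R15 (it is in category F, it is classified as C): it is in state N.
By R18 (it is in state N, it is tagged T): it is in category L.
By R19 (it is rate-limited): it has a valid MFA token.
By R26 (it has owner permission): it meets criterion Y.
By R4 (it has a valid MFA token): it is audited.
By R13 (it is in category L): it meets criterion E.
By R21 (it meets criterion Y, it meets criterion Z): it has attribute S.
By R2 (it is audited, it meets criterion Z): it is elevated.
By R5 (it has attribute S, it is elevated): it is read-only.
By R10 (it is read-only, it meets criterion Z): it is logged for compliance.
By R17 (it is logged for compliance): it is from an internal IP.
By R23 (it is from an internal IP, it is authenticated): it is tagged H.
By R12 (it is tagged H, it meets criterion E): it is classified as D.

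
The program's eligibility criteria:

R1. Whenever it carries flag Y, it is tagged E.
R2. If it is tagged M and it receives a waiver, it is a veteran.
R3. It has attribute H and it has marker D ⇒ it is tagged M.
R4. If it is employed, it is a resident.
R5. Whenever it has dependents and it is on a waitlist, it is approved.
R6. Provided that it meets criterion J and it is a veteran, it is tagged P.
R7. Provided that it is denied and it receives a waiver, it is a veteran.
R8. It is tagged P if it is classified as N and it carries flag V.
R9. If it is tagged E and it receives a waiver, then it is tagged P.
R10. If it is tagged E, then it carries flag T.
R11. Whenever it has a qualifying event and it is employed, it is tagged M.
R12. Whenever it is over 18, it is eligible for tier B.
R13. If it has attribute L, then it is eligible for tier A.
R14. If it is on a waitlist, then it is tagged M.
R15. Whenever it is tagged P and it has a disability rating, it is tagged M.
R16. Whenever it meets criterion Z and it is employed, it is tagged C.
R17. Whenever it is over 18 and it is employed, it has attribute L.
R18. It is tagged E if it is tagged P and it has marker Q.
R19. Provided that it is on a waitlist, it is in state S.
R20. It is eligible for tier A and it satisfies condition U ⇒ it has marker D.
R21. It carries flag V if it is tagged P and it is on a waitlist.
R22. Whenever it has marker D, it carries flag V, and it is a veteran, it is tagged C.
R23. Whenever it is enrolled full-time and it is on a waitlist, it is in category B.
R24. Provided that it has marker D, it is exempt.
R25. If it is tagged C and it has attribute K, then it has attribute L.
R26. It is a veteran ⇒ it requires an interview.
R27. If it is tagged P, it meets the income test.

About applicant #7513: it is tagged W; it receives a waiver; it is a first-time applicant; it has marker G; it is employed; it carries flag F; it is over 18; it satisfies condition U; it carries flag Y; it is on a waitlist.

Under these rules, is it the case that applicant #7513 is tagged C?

By R1 (it carries flag Y): it is tagged E.
By R9 (it is tagged E, it receives a waiver): it is tagged P.
By R14 (it is on a waitlist): it is tagged M.
By R17 (it is over 18, it is employed): it has attribute L.
By R21 (it is tagged P, it is on a waitlist): it carries flag V.
By R2 (it is tagged M, it receives a waiver): it is a veteran.
By R13 (it has attribute L): it is eligible for tier A.
By R20 (it is eligible for tier A, it satisfies condition U): it has marker D.
By R22 (it has marker D, it carries flag V, it is a veteran): it is tagged C.

Yes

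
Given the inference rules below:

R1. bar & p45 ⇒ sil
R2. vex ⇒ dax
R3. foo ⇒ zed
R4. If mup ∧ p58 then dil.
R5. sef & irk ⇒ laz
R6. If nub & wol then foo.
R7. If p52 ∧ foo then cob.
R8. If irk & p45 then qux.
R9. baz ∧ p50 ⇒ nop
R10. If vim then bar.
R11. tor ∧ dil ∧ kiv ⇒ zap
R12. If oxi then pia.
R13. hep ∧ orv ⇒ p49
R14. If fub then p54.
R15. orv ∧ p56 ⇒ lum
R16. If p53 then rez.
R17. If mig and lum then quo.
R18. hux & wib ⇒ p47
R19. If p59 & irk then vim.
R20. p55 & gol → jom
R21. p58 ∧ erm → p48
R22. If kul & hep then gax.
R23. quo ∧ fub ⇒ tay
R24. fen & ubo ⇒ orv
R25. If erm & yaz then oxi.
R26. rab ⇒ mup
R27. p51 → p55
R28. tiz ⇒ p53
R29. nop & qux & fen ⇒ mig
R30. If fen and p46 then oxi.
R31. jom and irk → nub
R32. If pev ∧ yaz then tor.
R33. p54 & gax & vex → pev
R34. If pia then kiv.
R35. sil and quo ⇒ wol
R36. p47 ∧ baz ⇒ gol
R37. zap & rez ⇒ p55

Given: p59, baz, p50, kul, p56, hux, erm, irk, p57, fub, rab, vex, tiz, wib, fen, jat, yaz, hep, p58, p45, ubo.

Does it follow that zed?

qux  (by R8: irk, p45)
nop  (by R9: baz, p50)
p54  (by R14: fub)
p47  (by R18: hux, wib)
vim  (by R19: p59, irk)
gax  (by R22: kul, hep)
orv  (by R24: fen, ubo)
oxi  (by R25: erm, yaz)
mup  (by R26: rab)
p53  (by R28: tiz)
mig  (by R29: nop, qux, fen)
pev  (by R33: p54, gax, vex)
gol  (by R36: p47, baz)
dil  (by R4: mup, p58)
bar  (by R10: vim)
pia  (by R12: oxi)
lum  (by R15: orv, p56)
rez  (by R16: p53)
quo  (by R17: mig, lum)
tor  (by R32: pev, yaz)
kiv  (by R34: pia)
sil  (by R1: bar, p45)
zap  (by R11: tor, dil, kiv)
wol  (by R35: sil, quo)
p55  (by R37: zap, rez)
jom  (by R20: p55, gol)
nub  (by R31: jom, irk)
foo  (by R6: nub, wol)
zed  (by R3: foo)

Yes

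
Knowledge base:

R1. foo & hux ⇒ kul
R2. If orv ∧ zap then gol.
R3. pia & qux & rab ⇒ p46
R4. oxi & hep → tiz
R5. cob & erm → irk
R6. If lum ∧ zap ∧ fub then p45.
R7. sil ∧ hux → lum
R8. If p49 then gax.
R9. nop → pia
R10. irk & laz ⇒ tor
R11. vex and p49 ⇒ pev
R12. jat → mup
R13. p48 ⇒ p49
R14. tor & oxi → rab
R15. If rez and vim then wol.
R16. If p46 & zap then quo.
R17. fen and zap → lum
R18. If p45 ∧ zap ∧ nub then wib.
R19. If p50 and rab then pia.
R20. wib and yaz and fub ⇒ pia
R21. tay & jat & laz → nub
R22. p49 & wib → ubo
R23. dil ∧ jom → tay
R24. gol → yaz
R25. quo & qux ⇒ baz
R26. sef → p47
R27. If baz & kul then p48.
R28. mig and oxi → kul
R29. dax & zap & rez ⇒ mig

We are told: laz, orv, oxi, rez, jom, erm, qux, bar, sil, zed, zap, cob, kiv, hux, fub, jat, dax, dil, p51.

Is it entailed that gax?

Yes

gol  (by R2: orv, zap)
irk  (by R5: cob, erm)
lum  (by R7: sil, hux)
tor  (by R10: irk, laz)
rab  (by R14: tor, oxi)
tay  (by R23: dil, jom)
yaz  (by R24: gol)
mig  (by R29: dax, zap, rez)
p45  (by R6: lum, zap, fub)
nub  (by R21: tay, jat, laz)
kul  (by R28: mig, oxi)
wib  (by R18: p45, zap, nub)
pia  (by R20: wib, yaz, fub)
p46  (by R3: pia, qux, rab)
quo  (by R16: p46, zap)
baz  (by R25: quo, qux)
p48  (by R27: baz, kul)
p49  (by R13: p48)
gax  (by R8: p49)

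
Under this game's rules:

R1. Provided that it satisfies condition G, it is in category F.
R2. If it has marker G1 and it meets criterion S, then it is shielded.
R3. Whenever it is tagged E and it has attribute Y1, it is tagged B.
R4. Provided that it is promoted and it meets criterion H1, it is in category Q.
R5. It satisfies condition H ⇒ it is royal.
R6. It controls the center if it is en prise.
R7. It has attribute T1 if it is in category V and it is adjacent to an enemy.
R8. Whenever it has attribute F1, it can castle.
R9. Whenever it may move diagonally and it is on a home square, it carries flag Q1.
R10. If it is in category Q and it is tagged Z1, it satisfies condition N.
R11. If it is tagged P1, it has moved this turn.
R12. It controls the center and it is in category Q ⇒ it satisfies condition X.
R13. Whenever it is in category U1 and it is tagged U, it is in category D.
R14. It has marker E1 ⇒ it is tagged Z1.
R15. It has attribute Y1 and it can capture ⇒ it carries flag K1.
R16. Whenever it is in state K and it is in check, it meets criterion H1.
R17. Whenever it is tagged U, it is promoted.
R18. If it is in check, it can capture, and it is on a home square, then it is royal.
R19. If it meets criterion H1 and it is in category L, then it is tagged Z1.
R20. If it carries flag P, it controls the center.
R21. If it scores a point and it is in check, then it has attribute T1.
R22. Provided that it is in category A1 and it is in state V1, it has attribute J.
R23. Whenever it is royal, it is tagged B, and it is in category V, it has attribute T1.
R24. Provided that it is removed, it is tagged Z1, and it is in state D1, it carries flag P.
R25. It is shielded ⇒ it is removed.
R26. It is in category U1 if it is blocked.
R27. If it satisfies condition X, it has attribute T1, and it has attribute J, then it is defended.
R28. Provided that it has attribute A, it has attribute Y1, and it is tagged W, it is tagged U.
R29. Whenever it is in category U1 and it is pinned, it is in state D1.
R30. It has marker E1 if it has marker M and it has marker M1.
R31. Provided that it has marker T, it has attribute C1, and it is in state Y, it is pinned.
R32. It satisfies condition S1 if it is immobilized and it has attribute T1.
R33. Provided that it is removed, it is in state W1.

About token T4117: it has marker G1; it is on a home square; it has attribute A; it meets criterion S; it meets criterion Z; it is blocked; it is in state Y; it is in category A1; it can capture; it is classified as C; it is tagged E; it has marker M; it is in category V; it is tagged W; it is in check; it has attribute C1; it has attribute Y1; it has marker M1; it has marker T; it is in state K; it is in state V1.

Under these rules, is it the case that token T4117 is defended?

By R2 (it has marker G1, it meets criterion S): it is shielded.
By R3 (it is tagged E, it has attribute Y1): it is tagged B.
By R16 (it is in state K, it is in check): it meets criterion H1.
By R18 (it is in check, it can capture, it is on a home square): it is royal.
By R22 (it is in category A1, it is in state V1): it has attribute J.
By R23 (it is royal, it is tagged B, it is in category V): it has attribute T1.
By R25 (it is shielded): it is removed.
By R26 (it is blocked): it is in category U1.
By R28 (it has attribute A, it has attribute Y1, it is tagged W): it is tagged U.
By R30 (it has marker M, it has marker M1): it has marker E1.
By R31 (it has marker T, it has attribute C1, it is in state Y): it is pinned.
By R14 (it has marker E1): it is tagged Z1.
By R17 (it is tagged U): it is promoted.
By R29 (it is in category U1, it is pinned): it is in state D1.
By R4 (it is promoted, it meets criterion H1): it is in category Q.
By R24 (it is removed, it is tagged Z1, it is in state D1): it carries flag P.
By R20 (it carries flag P): it controls the center.
By R12 (it controls the center, it is in category Q): it satisfies condition X.
By R27 (it satisfies condition X, it has attribute T1, it has attribute J): it is defended.

Yes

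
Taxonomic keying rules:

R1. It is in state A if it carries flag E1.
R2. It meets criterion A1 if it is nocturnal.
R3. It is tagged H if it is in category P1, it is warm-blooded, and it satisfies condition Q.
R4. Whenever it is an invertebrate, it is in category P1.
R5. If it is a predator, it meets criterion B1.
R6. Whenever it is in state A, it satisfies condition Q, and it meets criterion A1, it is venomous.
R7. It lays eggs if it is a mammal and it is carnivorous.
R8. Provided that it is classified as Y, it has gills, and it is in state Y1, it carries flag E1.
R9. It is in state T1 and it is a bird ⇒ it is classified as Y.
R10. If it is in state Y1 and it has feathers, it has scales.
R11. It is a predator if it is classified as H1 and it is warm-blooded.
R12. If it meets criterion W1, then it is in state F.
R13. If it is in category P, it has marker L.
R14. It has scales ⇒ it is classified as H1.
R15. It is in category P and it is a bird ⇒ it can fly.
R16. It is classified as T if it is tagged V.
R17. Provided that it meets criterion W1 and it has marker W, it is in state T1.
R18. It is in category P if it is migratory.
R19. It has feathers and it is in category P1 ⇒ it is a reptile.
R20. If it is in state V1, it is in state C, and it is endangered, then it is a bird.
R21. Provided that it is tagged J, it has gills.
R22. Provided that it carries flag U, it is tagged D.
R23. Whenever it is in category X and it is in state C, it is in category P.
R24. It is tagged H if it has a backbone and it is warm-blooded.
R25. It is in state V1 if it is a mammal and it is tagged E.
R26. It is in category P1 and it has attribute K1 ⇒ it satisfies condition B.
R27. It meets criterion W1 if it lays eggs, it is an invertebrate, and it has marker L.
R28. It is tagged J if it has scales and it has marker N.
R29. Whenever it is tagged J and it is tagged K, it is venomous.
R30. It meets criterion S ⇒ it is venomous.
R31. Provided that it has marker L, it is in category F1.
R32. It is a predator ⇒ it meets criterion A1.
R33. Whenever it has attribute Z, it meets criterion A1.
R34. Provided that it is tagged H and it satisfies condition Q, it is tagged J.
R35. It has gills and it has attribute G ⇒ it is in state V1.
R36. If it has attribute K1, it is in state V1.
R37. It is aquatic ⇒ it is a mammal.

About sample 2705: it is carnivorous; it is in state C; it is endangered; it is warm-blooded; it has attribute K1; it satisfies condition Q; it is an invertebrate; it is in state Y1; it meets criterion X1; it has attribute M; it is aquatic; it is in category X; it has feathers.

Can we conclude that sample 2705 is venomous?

No

Forward chaining from the given facts derives: is in category P1, has scales, is classified as H1, is a reptile, is in category P, satisfies condition B, is in state V1, is a mammal, is tagged H, lays eggs, is a predator, has marker L, is a bird, meets criterion W1, is in category F1, meets criterion A1, is tagged J, meets criterion B1, is in state F, can fly, has gills.
Rules concluding "it is venomous": R6 needs "it is in state A"; R29 needs "it is tagged K"; R30 needs "it meets criterion S" — none of these are established.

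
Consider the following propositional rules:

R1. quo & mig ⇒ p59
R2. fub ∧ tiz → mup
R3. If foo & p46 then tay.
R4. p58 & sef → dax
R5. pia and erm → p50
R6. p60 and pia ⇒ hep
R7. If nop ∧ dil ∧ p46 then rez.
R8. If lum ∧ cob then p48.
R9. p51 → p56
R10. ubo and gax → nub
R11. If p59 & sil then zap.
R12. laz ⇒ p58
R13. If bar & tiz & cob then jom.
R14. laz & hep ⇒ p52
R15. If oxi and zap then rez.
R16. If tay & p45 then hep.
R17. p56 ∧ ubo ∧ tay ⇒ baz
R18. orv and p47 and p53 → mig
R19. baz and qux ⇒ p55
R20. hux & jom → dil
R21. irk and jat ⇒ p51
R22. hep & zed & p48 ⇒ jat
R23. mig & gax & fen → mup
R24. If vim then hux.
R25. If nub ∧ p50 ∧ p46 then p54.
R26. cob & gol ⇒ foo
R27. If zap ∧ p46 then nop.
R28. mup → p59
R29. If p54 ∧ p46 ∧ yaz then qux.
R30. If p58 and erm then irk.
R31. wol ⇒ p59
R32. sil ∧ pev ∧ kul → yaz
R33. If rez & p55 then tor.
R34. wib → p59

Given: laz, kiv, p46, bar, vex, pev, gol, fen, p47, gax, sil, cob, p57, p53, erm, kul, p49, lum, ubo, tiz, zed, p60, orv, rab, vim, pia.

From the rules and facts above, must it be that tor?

p50  (by R5: pia, erm)
hep  (by R6: p60, pia)
p48  (by R8: lum, cob)
nub  (by R10: ubo, gax)
p58  (by R12: laz)
jom  (by R13: bar, tiz, cob)
mig  (by R18: orv, p47, p53)
jat  (by R22: hep, zed, p48)
mup  (by R23: mig, gax, fen)
hux  (by R24: vim)
p54  (by R25: nub, p50, p46)
foo  (by R26: cob, gol)
p59  (by R28: mup)
irk  (by R30: p58, erm)
yaz  (by R32: sil, pev, kul)
tay  (by R3: foo, p46)
zap  (by R11: p59, sil)
dil  (by R20: hux, jom)
p51  (by R21: irk, jat)
nop  (by R27: zap, p46)
qux  (by R29: p54, p46, yaz)
rez  (by R7: nop, dil, p46)
p56  (by R9: p51)
baz  (by R17: p56, ubo, tay)
p55  (by R19: baz, qux)
tor  (by R33: rez, p55)

Yes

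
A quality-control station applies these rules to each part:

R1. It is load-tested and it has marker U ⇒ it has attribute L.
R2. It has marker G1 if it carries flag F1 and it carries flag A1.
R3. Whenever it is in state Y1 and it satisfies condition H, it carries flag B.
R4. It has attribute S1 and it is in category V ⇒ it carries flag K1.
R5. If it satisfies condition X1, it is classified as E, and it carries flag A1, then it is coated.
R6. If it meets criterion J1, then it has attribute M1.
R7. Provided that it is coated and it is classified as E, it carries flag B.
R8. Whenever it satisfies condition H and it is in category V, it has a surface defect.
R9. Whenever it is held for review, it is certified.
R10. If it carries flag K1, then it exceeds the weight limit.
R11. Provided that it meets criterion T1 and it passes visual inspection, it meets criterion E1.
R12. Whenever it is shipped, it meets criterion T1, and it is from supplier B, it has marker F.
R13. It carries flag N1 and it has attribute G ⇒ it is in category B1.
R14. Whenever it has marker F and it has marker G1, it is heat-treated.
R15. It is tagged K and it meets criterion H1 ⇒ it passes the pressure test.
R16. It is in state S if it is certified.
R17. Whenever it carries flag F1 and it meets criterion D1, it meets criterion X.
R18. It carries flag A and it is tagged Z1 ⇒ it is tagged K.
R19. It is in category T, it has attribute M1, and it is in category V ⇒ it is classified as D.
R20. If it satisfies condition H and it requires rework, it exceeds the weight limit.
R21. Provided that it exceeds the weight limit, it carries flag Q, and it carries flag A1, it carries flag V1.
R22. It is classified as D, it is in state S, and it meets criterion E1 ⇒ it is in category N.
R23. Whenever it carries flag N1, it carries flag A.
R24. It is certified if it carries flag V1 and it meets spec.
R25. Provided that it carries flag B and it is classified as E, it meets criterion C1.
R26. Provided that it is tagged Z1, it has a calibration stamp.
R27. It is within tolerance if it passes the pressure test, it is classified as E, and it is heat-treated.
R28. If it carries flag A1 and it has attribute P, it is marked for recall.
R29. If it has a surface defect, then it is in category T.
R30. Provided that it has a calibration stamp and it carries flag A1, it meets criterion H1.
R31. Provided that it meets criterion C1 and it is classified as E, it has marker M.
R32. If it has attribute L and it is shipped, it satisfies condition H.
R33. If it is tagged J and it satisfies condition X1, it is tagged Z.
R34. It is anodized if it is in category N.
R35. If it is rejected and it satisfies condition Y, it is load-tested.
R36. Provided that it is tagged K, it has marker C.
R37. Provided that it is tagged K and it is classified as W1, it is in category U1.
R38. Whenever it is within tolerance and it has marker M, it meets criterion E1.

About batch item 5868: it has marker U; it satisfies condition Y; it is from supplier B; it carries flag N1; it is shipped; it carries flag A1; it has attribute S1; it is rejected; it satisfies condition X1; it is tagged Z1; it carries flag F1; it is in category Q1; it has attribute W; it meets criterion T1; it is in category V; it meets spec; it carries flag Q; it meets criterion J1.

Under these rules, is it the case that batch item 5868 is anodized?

No

Forward chaining from the given facts derives: has marker G1, carries flag K1, has attribute M1, exceeds the weight limit, has marker F, is heat-treated, carries flag V1, carries flag A, is certified, has a calibration stamp, meets criterion H1, is load-tested, has attribute L, is in state S, is tagged K, satisfies condition H, has marker C, has a surface defect, passes the pressure test, is in category T, is classified as D.
The only rule concluding "it is anodized" is R34, which needs "it is in category N"; that is never established.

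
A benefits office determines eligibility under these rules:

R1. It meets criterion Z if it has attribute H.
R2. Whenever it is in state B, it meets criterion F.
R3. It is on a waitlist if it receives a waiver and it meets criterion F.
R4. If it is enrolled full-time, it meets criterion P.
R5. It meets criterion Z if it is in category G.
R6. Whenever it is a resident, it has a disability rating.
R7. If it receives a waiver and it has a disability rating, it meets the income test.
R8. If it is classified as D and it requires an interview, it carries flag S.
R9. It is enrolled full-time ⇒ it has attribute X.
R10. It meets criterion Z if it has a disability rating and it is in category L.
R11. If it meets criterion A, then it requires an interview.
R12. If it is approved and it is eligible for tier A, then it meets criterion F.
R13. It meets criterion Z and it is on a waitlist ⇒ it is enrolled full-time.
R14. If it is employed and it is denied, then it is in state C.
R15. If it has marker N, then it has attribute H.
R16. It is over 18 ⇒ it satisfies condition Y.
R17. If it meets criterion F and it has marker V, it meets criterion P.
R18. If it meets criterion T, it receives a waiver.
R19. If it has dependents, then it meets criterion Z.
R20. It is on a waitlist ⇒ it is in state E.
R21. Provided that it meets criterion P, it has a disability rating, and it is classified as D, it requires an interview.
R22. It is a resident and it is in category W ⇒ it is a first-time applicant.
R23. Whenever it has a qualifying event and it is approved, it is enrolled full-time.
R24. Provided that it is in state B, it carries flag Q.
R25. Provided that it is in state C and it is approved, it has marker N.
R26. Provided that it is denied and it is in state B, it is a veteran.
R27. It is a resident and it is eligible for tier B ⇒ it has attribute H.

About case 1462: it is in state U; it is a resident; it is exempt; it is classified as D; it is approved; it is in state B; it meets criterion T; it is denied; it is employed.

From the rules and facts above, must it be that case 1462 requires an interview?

Yes

By R2 (it is in state B): it meets criterion F.
By R6 (it is a resident): it has a disability rating.
By R14 (it is employed, it is denied): it is in state C.
By R18 (it meets criterion T): it receives a waiver.
By R25 (it is in state C, it is approved): it has marker N.
By R3 (it receives a waiver, it meets criterion F): it is on a waitlist.
By R15 (it has marker N): it has attribute H.
By R1 (it has attribute H): it meets criterion Z.
By R13 (it meets criterion Z, it is on a waitlist): it is enrolled full-time.
By R4 (it is enrolled full-time): it meets criterion P.
By R21 (it meets criterion P, it has a disability rating, it is classified as D): it requires an interview.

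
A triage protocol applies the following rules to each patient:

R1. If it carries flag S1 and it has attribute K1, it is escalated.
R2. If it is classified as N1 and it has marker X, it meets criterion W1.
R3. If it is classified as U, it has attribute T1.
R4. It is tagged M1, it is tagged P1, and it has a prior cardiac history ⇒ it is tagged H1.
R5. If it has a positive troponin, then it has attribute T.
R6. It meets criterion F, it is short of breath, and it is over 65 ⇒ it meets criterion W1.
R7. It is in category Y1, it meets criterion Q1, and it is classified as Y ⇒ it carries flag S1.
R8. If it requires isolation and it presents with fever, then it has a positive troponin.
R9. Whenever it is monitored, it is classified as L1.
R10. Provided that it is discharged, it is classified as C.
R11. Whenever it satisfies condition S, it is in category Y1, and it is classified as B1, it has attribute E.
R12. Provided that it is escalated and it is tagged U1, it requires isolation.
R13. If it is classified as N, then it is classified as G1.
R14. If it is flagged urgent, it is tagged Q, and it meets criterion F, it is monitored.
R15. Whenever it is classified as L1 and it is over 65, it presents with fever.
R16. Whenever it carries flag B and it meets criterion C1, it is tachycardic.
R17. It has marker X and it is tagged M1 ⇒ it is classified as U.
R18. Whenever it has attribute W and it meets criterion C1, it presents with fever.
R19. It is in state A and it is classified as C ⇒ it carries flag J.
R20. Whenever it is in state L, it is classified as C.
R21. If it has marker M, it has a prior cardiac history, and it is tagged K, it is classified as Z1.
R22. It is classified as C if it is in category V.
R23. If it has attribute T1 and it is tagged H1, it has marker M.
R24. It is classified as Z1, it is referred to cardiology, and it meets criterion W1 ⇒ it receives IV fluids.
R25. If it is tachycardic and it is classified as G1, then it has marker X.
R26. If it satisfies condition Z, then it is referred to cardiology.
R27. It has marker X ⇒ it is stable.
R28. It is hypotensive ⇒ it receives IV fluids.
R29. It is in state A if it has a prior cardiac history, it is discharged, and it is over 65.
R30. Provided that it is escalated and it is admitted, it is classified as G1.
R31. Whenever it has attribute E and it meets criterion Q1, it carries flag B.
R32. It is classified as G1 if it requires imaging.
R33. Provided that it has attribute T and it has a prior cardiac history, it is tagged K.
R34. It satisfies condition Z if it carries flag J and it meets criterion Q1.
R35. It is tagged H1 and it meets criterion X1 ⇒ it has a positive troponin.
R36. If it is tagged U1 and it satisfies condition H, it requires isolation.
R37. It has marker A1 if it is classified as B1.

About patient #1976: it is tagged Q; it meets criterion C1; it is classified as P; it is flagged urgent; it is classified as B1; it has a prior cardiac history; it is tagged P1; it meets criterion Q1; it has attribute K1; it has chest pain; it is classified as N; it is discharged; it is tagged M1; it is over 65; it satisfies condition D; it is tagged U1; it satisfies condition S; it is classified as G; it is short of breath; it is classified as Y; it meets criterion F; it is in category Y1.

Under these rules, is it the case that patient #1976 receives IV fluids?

Yes

By R4 (it is tagged M1, it is tagged P1, it has a prior cardiac history): it is tagged H1.
By R6 (it meets criterion F, it is short of breath, it is over 65): it meets criterion W1.
By R7 (it is in category Y1, it meets criterion Q1, it is classified as Y): it carries flag S1.
By R10 (it is discharged): it is classified as C.
By R11 (it satisfies condition S, it is in category Y1, it is classified as B1): it has attribute E.
By R13 (it is classified as N): it is classified as G1.
By R14 (it is flagged urgent, it is tagged Q, it meets criterion F): it is monitored.
By R29 (it has a prior cardiac history, it is discharged, it is over 65): it is in state A.
By R31 (it has attribute E, it meets criterion Q1): it carries flag B.
By R1 (it carries flag S1, it has attribute K1): it is escalated.
By R9 (it is monitored): it is classified as L1.
By R12 (it is escalated, it is tagged U1): it requires isolation.
By R15 (it is classified as L1, it is over 65): it presents with fever.
By R16 (it carries flag B, it meets criterion C1): it is tachycardic.
By R19 (it is in state A, it is classified as C): it carries flag J.
By R25 (it is tachycardic, it is classified as G1): it has marker X.
By R34 (it carries flag J, it meets criterion Q1): it satisfies condition Z.
By R8 (it requires isolation, it presents with fever): it has a positive troponin.
By R17 (it has marker X, it is tagged M1): it is classified as U.
By R26 (it satisfies condition Z): it is referred to cardiology.
By R3 (it is classified as U): it has attribute T1.
By R5 (it has a positive troponin): it has attribute T.
By R23 (it has attribute T1, it is tagged H1): it has marker M.
By R33 (it has attribute T, it has a prior cardiac history): it is tagged K.
By R21 (it has marker M, it has a prior cardiac history, it is tagged K): it is classified as Z1.
By R24 (it is classified as Z1, it is referred to cardiology, it meets criterion W1): it receives IV fluids.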